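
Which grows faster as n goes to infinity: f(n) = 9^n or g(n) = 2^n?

f(n) = 9^n grows faster: (9/2)^n -> infinity since 9/2 > 1.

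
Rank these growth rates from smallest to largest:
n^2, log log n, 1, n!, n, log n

Ordered by growth rate: 1 < log log n < log n < n < n^2 < n!.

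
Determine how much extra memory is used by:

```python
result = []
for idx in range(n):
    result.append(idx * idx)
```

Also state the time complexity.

Space complexity: O(n).
Auxiliary storage grows linearly with the input size n in the worst case.
Time complexity: O(n).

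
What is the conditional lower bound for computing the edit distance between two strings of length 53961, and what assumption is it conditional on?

Under SETH (the Strong Exponential Time Hypothesis), edit distance on length-53961 strings cannot be computed in O(n^(2-epsilon)) time for any epsilon > 0 (Backurs-Indyk). The reduction is from CNF-SAT via the orthogonal vectors problem.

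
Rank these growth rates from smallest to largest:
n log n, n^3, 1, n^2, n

Ordered by growth rate: 1 < n < n log n < n^2 < n^3.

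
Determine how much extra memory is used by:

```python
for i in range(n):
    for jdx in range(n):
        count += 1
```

Space complexity: O(1).
Only a constant amount of auxiliary storage is used; nothing grows with n.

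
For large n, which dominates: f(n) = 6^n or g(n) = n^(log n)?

f(n) = 6^n grows faster: take logs: log(n^(log n)) = (log n)^2, log(6^n) = n log 6; n dominates (log n)^2.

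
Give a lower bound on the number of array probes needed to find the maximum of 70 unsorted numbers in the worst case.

Adversary: any unprobed cell could hold a value larger than everything seen so far. If fewer than 70 cells are probed, the adversary places the max in an unprobed cell. So all 70 cells must be examined; together with 70-1 comparisons this is tight.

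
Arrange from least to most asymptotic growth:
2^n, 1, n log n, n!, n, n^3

Ordered by growth rate: 1 < n < n log n < n^3 < 2^n < n!.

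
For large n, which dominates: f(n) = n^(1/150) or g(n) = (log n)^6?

f(n) = n^(1/150) grows faster: any positive power of n dominates any polylog.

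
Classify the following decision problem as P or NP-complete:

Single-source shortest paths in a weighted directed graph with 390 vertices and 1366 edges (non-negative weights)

This problem is in P: Dijkstra's algorithm runs in O((V+E) log V).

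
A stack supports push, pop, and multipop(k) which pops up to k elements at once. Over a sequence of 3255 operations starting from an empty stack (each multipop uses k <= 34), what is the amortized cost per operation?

Each element is pushed exactly once and popped at most once (whether by pop or as part of a multipop). So the total number of individual pops over the whole sequence is at most the number of pushes, which is at most 3255. Total work <= 2 * 3255, hence O(1) amortized per operation.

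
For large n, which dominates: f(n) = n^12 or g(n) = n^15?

g(n) = n^15 grows faster: n^15/n^12 = n^3 -> infinity.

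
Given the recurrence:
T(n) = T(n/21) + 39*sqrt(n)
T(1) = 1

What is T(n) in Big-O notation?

Each level contributes sqrt(n/21^k). Geometric series with ratio 1/sqrt(21) < 1 sums to O(sqrt(n)).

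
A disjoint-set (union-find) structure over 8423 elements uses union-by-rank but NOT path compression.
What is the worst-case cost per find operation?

Union-by-rank alone keeps every tree's height <= log_2(8423) ~= 13.0. Each find traverses from a node to its root, costing O(height) = O(log n). Without path compression this bound is tight.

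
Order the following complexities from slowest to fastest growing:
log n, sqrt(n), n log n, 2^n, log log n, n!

Ordered by growth rate: log log n < log n < sqrt(n) < n log n < 2^n < n!.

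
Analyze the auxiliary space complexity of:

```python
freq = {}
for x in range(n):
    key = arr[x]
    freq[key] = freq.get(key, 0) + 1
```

Space complexity: O(n).
Auxiliary storage grows linearly with the input size n in the worst case.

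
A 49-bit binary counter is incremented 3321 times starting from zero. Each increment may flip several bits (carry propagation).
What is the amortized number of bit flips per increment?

Bit i flips on every 2^i-th increment, so over 3321 increments bit i flips floor(3321/2^i) times. Summing over i: total flips < 2 * 3321. Amortized: < 2 = O(1) per increment.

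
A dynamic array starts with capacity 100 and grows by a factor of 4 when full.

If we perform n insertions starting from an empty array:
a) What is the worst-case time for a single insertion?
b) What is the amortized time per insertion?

(a) Worst-case single insertion: O(n) -- when the array is full at capacity c, the resize copies all c elements, and c can be Theta(n).
(b) Resizes happen at sizes 100, 400, 1600, ... Total copy cost for n insertions: 100 + 400 + ... = O(n) (geometric series with ratio 1/4). Amortized cost per insertion: O(n)/n = O(1).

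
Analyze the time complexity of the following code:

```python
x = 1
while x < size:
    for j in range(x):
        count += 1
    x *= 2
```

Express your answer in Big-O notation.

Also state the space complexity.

Time complexity: O(n).
Space complexity: O(1).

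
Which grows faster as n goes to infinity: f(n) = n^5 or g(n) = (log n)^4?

f(n) = n^5 grows faster: any positive polynomial dominates any polylog.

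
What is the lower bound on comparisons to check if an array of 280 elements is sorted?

To verify 280 elements are sorted, we must compare each consecutive pair. Skipping any pair allows an adversary to swap them. Therefore 279 comparisons are necessary and sufficient.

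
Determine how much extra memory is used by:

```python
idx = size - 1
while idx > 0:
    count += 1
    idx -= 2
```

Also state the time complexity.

Space complexity: O(1).
Only a constant amount of auxiliary storage is used; nothing grows with n.
Time complexity: O(n).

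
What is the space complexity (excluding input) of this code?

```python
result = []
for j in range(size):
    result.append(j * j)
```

Space complexity: O(n).
Auxiliary storage grows linearly with the input size n in the worst case.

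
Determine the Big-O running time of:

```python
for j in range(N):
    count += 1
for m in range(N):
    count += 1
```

Time complexity: O(n).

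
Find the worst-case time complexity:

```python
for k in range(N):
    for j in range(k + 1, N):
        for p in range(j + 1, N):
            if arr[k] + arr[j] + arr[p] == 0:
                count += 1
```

Time complexity: O(n^3).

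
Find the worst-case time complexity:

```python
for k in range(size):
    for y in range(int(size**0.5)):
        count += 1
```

Time complexity: O(n * sqrt(n)).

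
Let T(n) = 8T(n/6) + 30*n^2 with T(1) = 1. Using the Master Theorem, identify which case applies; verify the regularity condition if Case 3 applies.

a=8, b=6, f(n)=30*n^2.
log_6(8) = 1.161 < 2.
f(n) = Omega(n^(1.161+epsilon)) for some epsilon > 0, so Case 3 is the candidate.
Regularity: a*f(n/b) = 8*30*(n/6)^2 = (8/36)*30*n^2 <= c*f(n) with c = 8/36 < 1. Satisfied.
Case 3: T(n) = Theta(n^2).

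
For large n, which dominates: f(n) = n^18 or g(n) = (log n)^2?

f(n) = n^18 grows faster: any positive polynomial dominates any polylog.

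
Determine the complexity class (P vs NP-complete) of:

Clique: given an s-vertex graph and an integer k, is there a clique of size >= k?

This problem is NP-complete: complement of Independent Set / Vertex Cover (with k part of the input).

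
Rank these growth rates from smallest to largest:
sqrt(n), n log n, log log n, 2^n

Ordered by growth rate: log log n < sqrt(n) < n log n < 2^n.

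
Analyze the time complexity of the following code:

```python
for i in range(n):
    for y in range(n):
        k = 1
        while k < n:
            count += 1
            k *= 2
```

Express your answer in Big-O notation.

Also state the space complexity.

Time complexity: O(n^2 log n).
Space complexity: O(1).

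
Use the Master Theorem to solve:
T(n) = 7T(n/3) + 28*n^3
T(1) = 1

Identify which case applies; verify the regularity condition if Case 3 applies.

a=7, b=3, f(n)=28*n^3.
log_3(7) = 1.771 < 3.
f(n) = Omega(n^(1.771+epsilon)) for some epsilon > 0, so Case 3 is the candidate.
Regularity: a*f(n/b) = 7*28*(n/3)^3 = (7/27)*28*n^3 <= c*f(n) with c = 7/27 < 1. Satisfied.
Case 3: T(n) = Theta(n^3).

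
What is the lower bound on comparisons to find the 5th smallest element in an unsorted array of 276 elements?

Finding the 5th smallest of 276 elements requires Omega(n) comparisons. Every element must participate in at least one comparison; otherwise it could be the 5th smallest.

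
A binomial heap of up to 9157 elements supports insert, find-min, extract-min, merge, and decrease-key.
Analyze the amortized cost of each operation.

A binomial heap with n <= 9157 elements has at most floor(log_2 9157) + 1 = 14 trees. Using potential Phi = number of trees: Insert adds one tree, but cascading merges reduce count -- amortized O(1). Find-min reads the cached minimum pointer: O(1). Extract-min creates O(log n) new trees: O(log n). Merge combines tree lists: O(log n). Decrease-key sifts the element up its tree of height <= log n: O(log n).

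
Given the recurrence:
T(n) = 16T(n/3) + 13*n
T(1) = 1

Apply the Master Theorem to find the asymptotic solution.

a=16, b=3, f(n)=13*n. log_3(16) = 2.524. Case 1 of Master Theorem: T(n) = O(n^2.524).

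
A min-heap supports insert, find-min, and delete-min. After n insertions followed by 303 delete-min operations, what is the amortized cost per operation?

Insert takes O(log n) worst case. Delete-min takes O(log n). Over a sequence of n inserts and 303 delete-mins, total cost is O((n + 303) log n). Amortized per operation: O(log n).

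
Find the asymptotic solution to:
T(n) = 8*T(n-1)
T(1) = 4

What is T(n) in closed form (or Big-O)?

Each step multiplies by 8. T(n) = T(1)*8^(n-1) = 4*8^(n-1).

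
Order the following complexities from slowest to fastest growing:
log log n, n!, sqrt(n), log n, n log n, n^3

Ordered by growth rate: log log n < log n < sqrt(n) < n log n < n^3 < n!.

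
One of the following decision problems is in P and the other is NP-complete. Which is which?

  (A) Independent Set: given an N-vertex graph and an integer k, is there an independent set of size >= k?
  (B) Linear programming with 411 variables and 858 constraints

(A) is NP-complete: complement of Clique (with k part of the input).
(B) is P: the ellipsoid and interior-point methods run in polynomial time.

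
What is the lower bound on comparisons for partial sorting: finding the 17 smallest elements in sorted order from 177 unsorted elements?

Finding 17 smallest of 177 in sorted order: Omega(177) to identify the 17 smallest, plus Omega(17 log 17) to sort them. Total: Omega(n + k log k).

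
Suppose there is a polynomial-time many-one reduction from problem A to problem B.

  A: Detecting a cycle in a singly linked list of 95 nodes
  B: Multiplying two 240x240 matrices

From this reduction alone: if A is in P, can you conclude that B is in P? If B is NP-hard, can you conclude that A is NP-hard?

A poly-time reduction A <=_p B transfers tractability DOWN (B easy => A easy) and hardness UP (A hard => B hard), not the reverse.
From A in P, the reduction alone does NOT give B in P: any problem in P trivially reduces to SAT, yet SAT is not known to be in P.
From B NP-hard, the reduction alone does NOT give A NP-hard: again, easy problems reduce to hard ones.
(Here in fact A is P and B is P.)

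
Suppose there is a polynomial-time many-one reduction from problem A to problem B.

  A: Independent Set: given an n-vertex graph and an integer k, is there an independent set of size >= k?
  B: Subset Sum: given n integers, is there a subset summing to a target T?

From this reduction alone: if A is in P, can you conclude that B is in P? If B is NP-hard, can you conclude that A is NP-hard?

A poly-time reduction A <=_p B transfers tractability DOWN (B easy => A easy) and hardness UP (A hard => B hard), not the reverse.
From A in P, the reduction alone does NOT give B in P: any problem in P trivially reduces to SAT, yet SAT is not known to be in P.
From B NP-hard, the reduction alone does NOT give A NP-hard: again, easy problems reduce to hard ones.
(Here in fact A is NP-complete and B is NP-complete.)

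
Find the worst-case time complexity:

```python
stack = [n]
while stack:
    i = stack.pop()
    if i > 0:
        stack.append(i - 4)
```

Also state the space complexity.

Time complexity: O(n).
Space complexity: O(1).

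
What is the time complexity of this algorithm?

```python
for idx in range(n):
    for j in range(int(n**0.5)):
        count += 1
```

Time complexity: O(n * sqrt(n)).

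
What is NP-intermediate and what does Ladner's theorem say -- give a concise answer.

NP-intermediate problems are in NP but neither in P nor NP-complete (assuming P != NP). Ladner's theorem proves such problems exist if P != NP. Graph isomorphism and integer factoring are candidate NP-intermediate problems -- no polynomial algorithm is known, but no NP-completeness proof exists either.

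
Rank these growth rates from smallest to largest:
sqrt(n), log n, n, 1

Ordered by growth rate: 1 < log n < sqrt(n) < n.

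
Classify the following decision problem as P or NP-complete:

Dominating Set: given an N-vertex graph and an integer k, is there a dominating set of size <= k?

This problem is NP-complete: reduces from Set Cover (with k part of the input).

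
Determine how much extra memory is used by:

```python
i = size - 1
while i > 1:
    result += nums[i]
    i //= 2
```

Space complexity: O(1).
Only a constant amount of auxiliary storage is used; nothing grows with n.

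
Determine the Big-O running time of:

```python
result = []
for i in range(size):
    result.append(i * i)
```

Time complexity: O(n).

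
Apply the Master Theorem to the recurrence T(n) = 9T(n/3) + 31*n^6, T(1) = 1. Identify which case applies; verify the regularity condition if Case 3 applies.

a=9, b=3, f(n)=31*n^6.
log_3(9) = 2 < 6.
f(n) = Omega(n^(2+epsilon)) for some epsilon > 0, so Case 3 is the candidate.
Regularity: a*f(n/b) = 9*31*(n/3)^6 = (9/729)*31*n^6 <= c*f(n) with c = 9/729 < 1. Satisfied.
Case 3: T(n) = Theta(n^6).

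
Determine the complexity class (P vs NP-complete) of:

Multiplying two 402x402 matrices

This problem is in P: the schoolbook algorithm runs in O(n^3).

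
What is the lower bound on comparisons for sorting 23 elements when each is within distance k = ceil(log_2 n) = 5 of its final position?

Partition the 23 positions into floor(n/k) blocks of k = 5 consecutive positions; any permutation within a block keeps every element within k of its final position, so there are at least (k!)^(n/k) distinguishable inputs. Lower bound: log_2((k!)^(n/k)) = (n/k) * log_2(k!) = Theta(n log k); with k = ceil(log_2 n), this is Omega(n log log n).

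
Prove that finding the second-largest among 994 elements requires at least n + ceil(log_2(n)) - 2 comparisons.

Lower bound (adversary): identifying the maximum requires 994-1 comparisons (each eliminates one candidate). Assign weight 1 to each element; on each comparison the adversary lets the heavier side win and gives it the loser's weight. The max ends with weight 994, but each comparison it wins at most doubles its weight, so the max must win >= ceil(log_2(994)) = 10 comparisons. The second-largest is one of those 10 direct losers to the max, and identifying which one is largest needs >= 10-1 further comparisons. Total >= 994-1 + 10-1 = 1002.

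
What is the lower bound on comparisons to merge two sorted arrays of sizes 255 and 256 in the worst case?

Adversary: with |255 - 256| <= 1 the inputs can be fully interleaved so that every adjacent pair in the merged output comes from different arrays. Then each of the 510 adjacent pairs must be directly compared, or the algorithm cannot determine their relative order. Standard merge meets this bound.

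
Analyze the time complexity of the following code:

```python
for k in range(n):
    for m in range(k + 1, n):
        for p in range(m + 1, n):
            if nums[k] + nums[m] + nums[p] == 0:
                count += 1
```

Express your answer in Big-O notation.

Time complexity: O(n^3).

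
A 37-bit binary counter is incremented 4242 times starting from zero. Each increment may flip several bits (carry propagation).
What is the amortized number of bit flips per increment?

Bit i flips on every 2^i-th increment, so over 4242 increments bit i flips floor(4242/2^i) times. Summing over i: total flips < 2 * 4242. Amortized: < 2 = O(1) per increment.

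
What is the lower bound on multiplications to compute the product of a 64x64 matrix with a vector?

A 64x64 matrix-vector product has 64 inner products of length 64. Output depends on all 64^2 = 4096 matrix entries. At least 4096 multiplications needed.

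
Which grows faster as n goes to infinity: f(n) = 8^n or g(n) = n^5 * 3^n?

f(n) = 8^n grows faster: 8^n / (n^5 3^n) = (8/3)^n / n^5 -> infinity since 8/3 > 1.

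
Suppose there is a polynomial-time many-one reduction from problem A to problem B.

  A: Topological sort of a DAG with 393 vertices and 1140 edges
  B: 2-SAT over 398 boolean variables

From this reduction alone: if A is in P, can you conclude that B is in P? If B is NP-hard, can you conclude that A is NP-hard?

A poly-time reduction A <=_p B transfers tractability DOWN (B easy => A easy) and hardness UP (A hard => B hard), not the reverse.
From A in P, the reduction alone does NOT give B in P: any problem in P trivially reduces to SAT, yet SAT is not known to be in P.
From B NP-hard, the reduction alone does NOT give A NP-hard: again, easy problems reduce to hard ones.
(Here in fact A is P and B is P.)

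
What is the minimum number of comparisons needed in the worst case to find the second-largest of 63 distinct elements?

Lower bound: finding the max needs 63-1 comparisons. By the adversary weight-doubling argument, the max must personally win >= ceil(log_2(63)) = 6 comparisons; the 2nd-largest is among those 6 losers, needing 6-1 more comparisons. Total >= 63-1 + 6-1 = 67. A balanced knockout tournament achieves this.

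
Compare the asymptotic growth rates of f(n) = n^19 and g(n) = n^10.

f(n) = n^19 grows faster: n^19/n^10 = n^9 -> infinity.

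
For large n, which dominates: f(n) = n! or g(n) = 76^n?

f(n) = n! grows faster: n!/76^n -> infinity by Stirling.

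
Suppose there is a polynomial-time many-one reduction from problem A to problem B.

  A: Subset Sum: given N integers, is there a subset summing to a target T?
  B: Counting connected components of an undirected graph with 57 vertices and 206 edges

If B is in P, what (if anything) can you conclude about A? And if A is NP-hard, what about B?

A poly-time reduction A <=_p B means any A-instance can be transformed to a B-instance in poly time.
If B is in P: compose the reduction with B's poly-time algorithm to solve A in poly time, so A is in P.
If A is NP-hard: every NP problem reduces to A, which reduces to B; composing reductions, every NP problem reduces to B, so B is NP-hard.
(Here in fact A is NP-complete and B is in P, so no such reduction is known -- its existence would imply P = NP; the analysis concerns only what the assumed reduction would or would not let you conclude.)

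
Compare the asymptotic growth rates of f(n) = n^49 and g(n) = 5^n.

g(n) = 5^n grows faster: any exponential with base > 1 dominates every polynomial.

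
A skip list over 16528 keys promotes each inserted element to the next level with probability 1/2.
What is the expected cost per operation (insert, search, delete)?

Expected number of levels is O(log_2(16528)) = O(log n). A search visits O(1) expected nodes per level over O(log n) levels. Insert/delete are a search plus O(1) pointer updates per level. Expected O(log n) per operation.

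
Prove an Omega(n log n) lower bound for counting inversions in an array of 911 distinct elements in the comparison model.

Decision-tree argument: at any leaf, the comparisons made (with transitivity) must totally order all 911 elements -- otherwise some pair (i,j) is unordered, and an adversary can present two inputs agreeing on every comparison made but with that pair flipped, changing the inversion count by 1, so the leaf's output is wrong on one of them. Hence the tree has >= 911! leaves and height >= log_2(911!) = Omega(n log n). Modified merge sort achieves O(n log n).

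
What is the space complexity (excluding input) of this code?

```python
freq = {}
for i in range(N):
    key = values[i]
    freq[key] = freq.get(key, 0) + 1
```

Space complexity: O(n).
Auxiliary storage grows linearly with the input size n in the worst case.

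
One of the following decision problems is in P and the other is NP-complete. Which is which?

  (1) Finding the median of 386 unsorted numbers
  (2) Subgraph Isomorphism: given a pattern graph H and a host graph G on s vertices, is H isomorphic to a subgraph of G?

(1) is P: linear-time selection (median-of-medians) runs in O(n).
(2) is NP-complete: generalizes Clique and Hamiltonian Path (pattern size is part of the input).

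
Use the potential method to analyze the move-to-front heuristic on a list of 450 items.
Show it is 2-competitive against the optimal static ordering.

Let Phi = number of inversions between the MTF list and the optimal static list (0 <= Phi <= C(450,2)). Accessing an element at MTF position k and optimal position j: the move-to-front destroys all k-1 inversions in front of it that are not in front in optimal (>= k-j of them) and creates at most j-1 new ones. Amortized cost <= k + (j-1) - (k-j) = 2j - 1 <= 2 * optimal cost.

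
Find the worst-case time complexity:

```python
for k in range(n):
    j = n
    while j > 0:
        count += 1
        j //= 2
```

Time complexity: O(n log n).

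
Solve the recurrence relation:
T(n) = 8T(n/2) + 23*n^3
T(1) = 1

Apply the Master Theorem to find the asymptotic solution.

a=8, b=2, f(n)=23*n^3. log_2(8) = 3. Case 2: T(n) = O(n^3 log n).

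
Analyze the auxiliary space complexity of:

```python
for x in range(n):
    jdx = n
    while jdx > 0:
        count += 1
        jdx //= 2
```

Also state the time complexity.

Space complexity: O(1).
Only a constant amount of auxiliary storage is used; nothing grows with n.
Time complexity: O(n log n).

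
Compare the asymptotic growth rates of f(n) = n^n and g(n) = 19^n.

f(n) = n^n grows faster: n^n / 19^n = (n/19)^n -> infinity once n > 19.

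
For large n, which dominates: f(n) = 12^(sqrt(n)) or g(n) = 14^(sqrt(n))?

g(n) = 14^(sqrt(n)) grows faster: ratio is (14/12)^(sqrt(n)) -> infinity since 14/12 > 1.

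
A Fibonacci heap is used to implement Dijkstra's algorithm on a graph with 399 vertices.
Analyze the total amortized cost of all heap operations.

Dijkstra performs 399 insert, 399 extract-min, and at most E decrease-key operations. With Fibonacci heap: insert O(1) amortized, extract-min O(log n) amortized, decrease-key O(1) amortized. Total with n = 399: O(n * 1 + n * log n + E * 1) = O(n log n + E).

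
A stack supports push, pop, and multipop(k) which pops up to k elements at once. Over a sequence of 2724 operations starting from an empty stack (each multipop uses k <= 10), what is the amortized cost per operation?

Each element is pushed exactly once and popped at most once (whether by pop or as part of a multipop). So the total number of individual pops over the whole sequence is at most the number of pushes, which is at most 2724. Total work <= 2 * 2724, hence O(1) amortized per operation.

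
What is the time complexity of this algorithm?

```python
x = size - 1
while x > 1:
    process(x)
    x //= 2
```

Time complexity: O(log n).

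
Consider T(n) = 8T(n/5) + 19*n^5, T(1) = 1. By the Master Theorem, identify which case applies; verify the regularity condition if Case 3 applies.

a=8, b=5, f(n)=19*n^5.
log_5(8) = 1.292 < 5.
f(n) = Omega(n^(1.292+epsilon)) for some epsilon > 0, so Case 3 is the candidate.
Regularity: a*f(n/b) = 8*19*(n/5)^5 = (8/3125)*19*n^5 <= c*f(n) with c = 8/3125 < 1. Satisfied.
Case 3: T(n) = Theta(n^5).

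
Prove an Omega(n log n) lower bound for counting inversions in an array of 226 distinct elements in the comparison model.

Decision-tree argument: at any leaf, the comparisons made (with transitivity) must totally order all 226 elements -- otherwise some pair (i,j) is unordered, and an adversary can present two inputs agreeing on every comparison made but with that pair flipped, changing the inversion count by 1, so the leaf's output is wrong on one of them. Hence the tree has >= 226! leaves and height >= log_2(226!) = Omega(n log n). Modified merge sort achieves O(n log n).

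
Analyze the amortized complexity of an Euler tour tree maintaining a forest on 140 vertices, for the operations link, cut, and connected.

An Euler tour tree stores each tree's Euler tour as a balanced BST keyed by tour position. On 140 vertices: link concatenates two tours via O(1) splits/joins of size <= 2*140 (O(log n)); cut splits the tour at the two occurrences of the edge (O(log n)); connected compares BST roots (O(log n) to find the root). All O(log n) amortized.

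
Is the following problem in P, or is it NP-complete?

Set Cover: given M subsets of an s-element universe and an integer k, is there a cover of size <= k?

This problem is NP-complete: one of Karp's 21 NP-complete problems (with k part of the input).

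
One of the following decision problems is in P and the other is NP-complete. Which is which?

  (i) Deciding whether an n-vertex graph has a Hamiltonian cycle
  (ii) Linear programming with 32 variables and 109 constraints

(i) is NP-complete: one of Karp's 21 NP-complete problems.
(ii) is P: the ellipsoid and interior-point methods run in polynomial time.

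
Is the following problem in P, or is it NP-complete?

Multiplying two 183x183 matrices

This problem is in P: the schoolbook algorithm runs in O(n^3).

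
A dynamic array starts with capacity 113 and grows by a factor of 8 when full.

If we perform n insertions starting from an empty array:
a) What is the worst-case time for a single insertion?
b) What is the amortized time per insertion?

(a) Worst-case single insertion: O(n) -- when the array is full at capacity c, the resize copies all c elements, and c can be Theta(n).
(b) Resizes happen at sizes 113, 904, 7232, ... Total copy cost for n insertions: 113 + 904 + ... = O(n) (geometric series with ratio 1/8). Amortized cost per insertion: O(n)/n = O(1).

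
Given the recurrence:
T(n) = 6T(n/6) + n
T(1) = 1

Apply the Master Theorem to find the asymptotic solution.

a=6, b=6, f(n)=n. log_6(6) = 1. Case 2: T(n) = O(n log n).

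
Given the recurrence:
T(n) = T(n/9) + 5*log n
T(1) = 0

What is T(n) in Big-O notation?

Each of the log_9(n) levels adds O(log n). T(n) = O(log^2 n).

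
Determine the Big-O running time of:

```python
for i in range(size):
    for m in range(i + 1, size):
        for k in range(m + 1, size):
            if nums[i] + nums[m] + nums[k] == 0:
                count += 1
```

Time complexity: O(n^3).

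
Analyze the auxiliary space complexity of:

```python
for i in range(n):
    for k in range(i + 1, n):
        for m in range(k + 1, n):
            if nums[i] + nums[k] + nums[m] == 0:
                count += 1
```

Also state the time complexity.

Space complexity: O(1).
Only a constant amount of auxiliary storage is used; nothing grows with n.
Time complexity: O(n^3).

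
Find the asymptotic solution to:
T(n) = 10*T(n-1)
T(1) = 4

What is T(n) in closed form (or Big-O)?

Each step multiplies by 10. T(n) = T(1)*10^(n-1) = 4*10^(n-1).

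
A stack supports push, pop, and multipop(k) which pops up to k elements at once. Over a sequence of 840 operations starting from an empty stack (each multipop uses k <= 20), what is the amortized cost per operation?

Each element is pushed exactly once and popped at most once (whether by pop or as part of a multipop). So the total number of individual pops over the whole sequence is at most the number of pushes, which is at most 840. Total work <= 2 * 840, hence O(1) amortized per operation.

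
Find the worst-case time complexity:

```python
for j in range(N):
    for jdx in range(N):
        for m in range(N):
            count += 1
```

Time complexity: O(n^3).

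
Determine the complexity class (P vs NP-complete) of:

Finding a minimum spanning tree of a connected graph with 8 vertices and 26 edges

This problem is in P: Kruskal's / Prim's algorithms run in polynomial time.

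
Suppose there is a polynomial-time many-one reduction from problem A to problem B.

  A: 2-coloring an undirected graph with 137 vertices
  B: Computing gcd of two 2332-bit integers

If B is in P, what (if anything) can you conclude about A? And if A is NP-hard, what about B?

A poly-time reduction A <=_p B means any A-instance can be transformed to a B-instance in poly time.
If B is in P: compose the reduction with B's poly-time algorithm to solve A in poly time, so A is in P.
If A is NP-hard: every NP problem reduces to A, which reduces to B; composing reductions, every NP problem reduces to B, so B is NP-hard.
(Here in fact A is P and B is P.)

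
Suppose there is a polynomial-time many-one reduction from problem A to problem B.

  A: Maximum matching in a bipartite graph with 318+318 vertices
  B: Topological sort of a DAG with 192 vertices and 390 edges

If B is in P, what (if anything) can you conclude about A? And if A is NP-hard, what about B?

A poly-time reduction A <=_p B means any A-instance can be transformed to a B-instance in poly time.
If B is in P: compose the reduction with B's poly-time algorithm to solve A in poly time, so A is in P.
If A is NP-hard: every NP problem reduces to A, which reduces to B; composing reductions, every NP problem reduces to B, so B is NP-hard.
(Here in fact A is P and B is P.)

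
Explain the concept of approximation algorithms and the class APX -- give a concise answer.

An approximation algorithm finds solutions within a guaranteed factor of optimal in polynomial time. APX is the class of optimization problems with constant-factor polynomial-time approximation algorithms. Vertex Cover is in APX (2-approximation). Unless P = NP, TSP has no constant-factor approximation, but Metric TSP has a 3/2-approximation.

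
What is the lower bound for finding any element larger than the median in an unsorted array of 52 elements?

To find an element larger than the median of 52 elements, we must see Omega(n) elements. Without seeing enough elements, an adversary can make any unseen element the median.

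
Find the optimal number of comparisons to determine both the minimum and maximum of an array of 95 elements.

Naive approach: 188 comparisons (94 for max + 94 for min).
Optimal: Compare elements in pairs first (floor(n/2) = 47 comparisons), then find max among winners and min among losers (47 comparisons each).
Total: ceil(3n/2) - 2 = 141 comparisons. An adversary argument shows this is also a lower bound.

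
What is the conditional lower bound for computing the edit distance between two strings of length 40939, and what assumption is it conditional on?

Under SETH (the Strong Exponential Time Hypothesis), edit distance on length-40939 strings cannot be computed in O(n^(2-epsilon)) time for any epsilon > 0 (Backurs-Indyk). The reduction is from CNF-SAT via the orthogonal vectors problem.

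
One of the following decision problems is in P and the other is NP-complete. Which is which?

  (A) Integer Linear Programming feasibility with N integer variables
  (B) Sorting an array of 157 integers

(A) is NP-complete: ILP feasibility is NP-complete (LP relaxation is in P).
(B) is P: merge sort runs in O(n log n).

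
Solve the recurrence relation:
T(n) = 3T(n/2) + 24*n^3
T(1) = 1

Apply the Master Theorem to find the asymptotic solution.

a=3, b=2, f(n)=24*n^3. log_2(3) = 1.585 < 3. Case 3: T(n) = O(n^3).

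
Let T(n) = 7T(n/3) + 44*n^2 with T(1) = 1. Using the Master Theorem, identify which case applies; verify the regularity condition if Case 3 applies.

a=7, b=3, f(n)=44*n^2.
log_3(7) = 1.771 < 2.
f(n) = Omega(n^(1.771+epsilon)) for some epsilon > 0, so Case 3 is the candidate.
Regularity: a*f(n/b) = 7*44*(n/3)^2 = (7/9)*44*n^2 <= c*f(n) with c = 7/9 < 1. Satisfied.
Case 3: T(n) = Theta(n^2).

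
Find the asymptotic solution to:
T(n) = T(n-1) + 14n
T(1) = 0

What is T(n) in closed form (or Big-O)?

Unrolling: T(n) = 0 + 14*(2 + 3 + ... + n) = 0 + 14*(n(n+1)/2 - 1) = O(n^2).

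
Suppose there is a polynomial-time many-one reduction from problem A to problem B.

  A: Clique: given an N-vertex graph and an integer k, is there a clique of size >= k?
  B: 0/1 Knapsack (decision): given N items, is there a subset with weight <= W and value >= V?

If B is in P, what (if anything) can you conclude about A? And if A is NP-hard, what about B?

A poly-time reduction A <=_p B means any A-instance can be transformed to a B-instance in poly time.
If B is in P: compose the reduction with B's poly-time algorithm to solve A in poly time, so A is in P.
If A is NP-hard: every NP problem reduces to A, which reduces to B; composing reductions, every NP problem reduces to B, so B is NP-hard.
(Here in fact A is NP-complete and B is NP-complete.)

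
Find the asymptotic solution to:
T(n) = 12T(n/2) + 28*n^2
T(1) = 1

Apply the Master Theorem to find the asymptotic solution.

a=12, b=2, f(n)=28*n^2. log_2(12) = 3.585. Case 1 of Master Theorem: T(n) = O(n^3.585).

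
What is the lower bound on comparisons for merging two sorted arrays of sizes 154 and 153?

Adversary argument: with sizes 154 and 153 (differing by at most 1), interleave the two arrays so that every consecutive pair in the output comes from different inputs. Then each of the 306 adjacent output pairs must be directly compared, or the algorithm cannot determine their relative order. So 306 comparisons are necessary; standard merge achieves this.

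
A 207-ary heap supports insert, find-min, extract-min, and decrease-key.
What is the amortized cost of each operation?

The 207-ary heap has height O(log_207 n). Insert sifts up: O(log_207 n). Find-min reads the root: O(1). Extract-min sifts down comparing 207 children per level: O(207 * log_207 n). Decrease-key sifts up: O(log_207 n).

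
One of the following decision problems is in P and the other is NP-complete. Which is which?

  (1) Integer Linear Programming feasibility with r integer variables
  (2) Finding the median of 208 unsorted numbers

(1) is NP-complete: ILP feasibility is NP-complete (LP relaxation is in P).
(2) is P: linear-time selection (median-of-medians) runs in O(n).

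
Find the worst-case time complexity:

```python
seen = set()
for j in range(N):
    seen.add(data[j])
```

Time complexity: O(n).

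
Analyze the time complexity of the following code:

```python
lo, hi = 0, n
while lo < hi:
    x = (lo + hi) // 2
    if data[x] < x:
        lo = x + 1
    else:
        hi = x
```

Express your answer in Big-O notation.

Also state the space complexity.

Time complexity: O(log n).
Space complexity: O(1).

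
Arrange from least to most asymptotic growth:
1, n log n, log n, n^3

Ordered by growth rate: 1 < log n < n log n < n^3.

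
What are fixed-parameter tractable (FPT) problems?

A problem parameterized by k is FPT if it can be solved in time f(k) * n^O(1), where f is any computable function of k alone. Vertex Cover parameterized by solution size k is FPT: O(2^k * n). The W-hierarchy (W[1], W[2], ...) classifies parameterized problems by hardness; Clique parameterized by clique size is W[1]-complete.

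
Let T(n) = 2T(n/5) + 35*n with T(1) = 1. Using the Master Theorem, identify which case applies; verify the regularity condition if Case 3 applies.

a=2, b=5, f(n)=35*n.
log_5(2) = 0.4307 < 1.
f(n) = Omega(n^(0.4307+epsilon)) for some epsilon > 0, so Case 3 is the candidate.
Regularity: a*f(n/b) = 2*35*(n/5)^1 = (2/5)*35*n^1 <= c*f(n) with c = 2/5 < 1. Satisfied.
Case 3: T(n) = Theta(n).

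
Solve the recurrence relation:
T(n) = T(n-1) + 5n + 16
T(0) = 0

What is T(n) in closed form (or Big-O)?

Dominant term in sum is 5*sum(i, i=1..n) = 5*n*(n+1)/2 = O(n^2).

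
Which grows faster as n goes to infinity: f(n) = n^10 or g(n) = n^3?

f(n) = n^10 grows faster: n^10/n^3 = n^7 -> infinity.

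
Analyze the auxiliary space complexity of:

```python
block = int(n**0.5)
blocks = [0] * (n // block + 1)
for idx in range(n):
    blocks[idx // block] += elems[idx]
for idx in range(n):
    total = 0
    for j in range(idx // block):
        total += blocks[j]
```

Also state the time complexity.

Space complexity: O(sqrt(n)).
Storage scales with sqrt(n).
Time complexity: O(n * sqrt(n)).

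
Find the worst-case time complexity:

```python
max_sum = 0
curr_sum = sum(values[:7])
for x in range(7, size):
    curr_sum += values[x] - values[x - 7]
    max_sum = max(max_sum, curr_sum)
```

Time complexity: O(n).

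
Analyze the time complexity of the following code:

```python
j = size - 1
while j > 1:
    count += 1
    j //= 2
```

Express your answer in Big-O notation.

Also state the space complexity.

Time complexity: O(log n).
Space complexity: O(1).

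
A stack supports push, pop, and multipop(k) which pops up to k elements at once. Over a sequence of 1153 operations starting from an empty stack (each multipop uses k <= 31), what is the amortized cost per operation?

Each element is pushed exactly once and popped at most once (whether by pop or as part of a multipop). So the total number of individual pops over the whole sequence is at most the number of pushes, which is at most 1153. Total work <= 2 * 1153, hence O(1) amortized per operation.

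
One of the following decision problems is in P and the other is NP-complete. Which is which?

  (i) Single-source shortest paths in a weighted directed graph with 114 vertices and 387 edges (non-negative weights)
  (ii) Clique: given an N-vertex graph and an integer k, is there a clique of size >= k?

(i) is P: Dijkstra's algorithm runs in O((V+E) log V).
(ii) is NP-complete: complement of Independent Set / Vertex Cover (with k part of the input).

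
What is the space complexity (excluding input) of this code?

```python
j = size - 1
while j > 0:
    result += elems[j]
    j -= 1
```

Space complexity: O(1).
Only a constant amount of auxiliary storage is used; nothing grows with n.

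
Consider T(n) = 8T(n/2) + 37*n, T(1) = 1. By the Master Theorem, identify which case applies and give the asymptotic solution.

a=8, b=2, f(n)=37*n.
log_2(8) = 3 > 1.
Since f(n) = O(n^1) is polynomially smaller than n^3, Case 1 applies.
T(n) = Theta(n^3).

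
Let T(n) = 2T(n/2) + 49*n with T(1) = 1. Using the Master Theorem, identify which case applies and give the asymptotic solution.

a=2, b=2, f(n)=49*n.
log_2(2) = 1, so n^(log_b(a)) = n.
f(n) = Theta(n), so Case 2 applies.
T(n) = Theta(n log n).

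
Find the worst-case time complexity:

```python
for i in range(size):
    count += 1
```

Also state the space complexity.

Time complexity: O(n).
Space complexity: O(1).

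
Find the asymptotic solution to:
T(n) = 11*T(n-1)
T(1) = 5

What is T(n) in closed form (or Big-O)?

Each step multiplies by 11. T(n) = T(1)*11^(n-1) = 5*11^(n-1).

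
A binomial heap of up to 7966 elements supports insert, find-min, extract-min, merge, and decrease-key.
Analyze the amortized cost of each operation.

A binomial heap with n <= 7966 elements has at most floor(log_2 7966) + 1 = 13 trees. Using potential Phi = number of trees: Insert adds one tree, but cascading merges reduce count -- amortized O(1). Find-min reads the cached minimum pointer: O(1). Extract-min creates O(log n) new trees: O(log n). Merge combines tree lists: O(log n). Decrease-key sifts the element up its tree of height <= log n: O(log n).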